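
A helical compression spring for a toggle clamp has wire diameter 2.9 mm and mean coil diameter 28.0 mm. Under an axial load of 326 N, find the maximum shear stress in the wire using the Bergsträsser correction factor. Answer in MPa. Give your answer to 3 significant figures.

Spring index C = D/d = 28.0/2.9 = 9.6552
K_B = (4C+2)/(4C−3) = 40.621/35.621 = 1.1404
τ₀ = 8FD/(πd³) = 8·326·28.0/(π·2.9³) = 73024/76.62 = 953.06 MPa
τ_max = K·τ₀ = 1.1404 × 953.06 = 1086.8 MPa

1090 MPa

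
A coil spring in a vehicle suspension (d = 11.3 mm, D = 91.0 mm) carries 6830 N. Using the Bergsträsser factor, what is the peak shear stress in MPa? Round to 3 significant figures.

Spring index C = D/d = 91.0/11.3 = 8.0531
K_B = (4C+2)/(4C−3) = 34.212/29.212 = 1.1712
τ₀ = 8FD/(πd³) = 8·6830·91.0/(π·11.3³) = 4.97224e+06/4533 = 1096.9 MPa
τ_max = K·τ₀ = 1.1712 × 1096.9 = 1284.6 MPa

1280 MPa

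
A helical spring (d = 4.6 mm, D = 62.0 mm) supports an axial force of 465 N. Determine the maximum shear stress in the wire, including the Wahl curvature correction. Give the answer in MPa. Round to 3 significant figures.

834 MPa

Spring index C = D/d = 62.0/4.6 = 13.4783
K_W = (4C−1)/(4C−4) + 0.615/C = 52.913/49.913 + 0.0456 = 1.1057
τ₀ = 8FD/(πd³) = 8·465·62.0/(π·4.6³) = 230640/305.79 = 754.24 MPa
τ_max = K·τ₀ = 1.1057 × 754.24 = 833.99 MPa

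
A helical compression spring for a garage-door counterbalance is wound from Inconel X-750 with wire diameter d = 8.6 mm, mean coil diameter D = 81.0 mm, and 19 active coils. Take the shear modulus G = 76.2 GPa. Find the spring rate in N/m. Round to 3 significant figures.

k = Gd⁴/(8D³N_a) = (76.2×10³ × 8.6⁴) / (8 × 81.0³ × 19)
  = 4.1682e+08 / 8.0779e+07 = 5.16 N/mm = 5160 N/m

5160 N/m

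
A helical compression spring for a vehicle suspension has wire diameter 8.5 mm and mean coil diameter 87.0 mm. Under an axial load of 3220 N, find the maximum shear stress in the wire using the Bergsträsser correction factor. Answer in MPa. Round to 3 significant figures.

Spring index C = D/d = 87.0/8.5 = 10.2353
K_B = (4C+2)/(4C−3) = 42.941/37.941 = 1.1318
τ₀ = 8FD/(πd³) = 8·3220·87.0/(π·8.5³) = 2.24112e+06/1929.3 = 1161.6 MPa
τ_max = K·τ₀ = 1.1318 × 1161.6 = 1314.7 MPa

1310 MPa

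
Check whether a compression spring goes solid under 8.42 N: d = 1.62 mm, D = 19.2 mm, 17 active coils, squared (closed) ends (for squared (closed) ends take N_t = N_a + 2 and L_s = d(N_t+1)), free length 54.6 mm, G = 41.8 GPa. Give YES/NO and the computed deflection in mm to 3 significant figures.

YES, δ = 28.2 mm

k = Gd⁴/(8D³N_a) = (41.8×10³)(1.62⁴)/(8·19.2³·17) = 0.29908 N/mm
N_t = 19; L_s = 1.62·20 = 32.4 mm; δ_solid = L₀ − L_s = 54.6 − 32.4 = 22.2 mm
δ = F/k = 8.42/0.29908 = 28.153 mm
δ ≥ δ_solid → spring goes solid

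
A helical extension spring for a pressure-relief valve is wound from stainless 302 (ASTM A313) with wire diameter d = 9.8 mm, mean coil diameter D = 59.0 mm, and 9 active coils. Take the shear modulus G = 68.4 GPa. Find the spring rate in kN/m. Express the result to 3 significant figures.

42.7 kN/m

k = Gd⁴/(8D³N_a) = (68.4×10³ × 9.8⁴) / (8 × 59.0³ × 9)
  = 6.309e+08 / 1.47873e+07 = 42.665 N/mm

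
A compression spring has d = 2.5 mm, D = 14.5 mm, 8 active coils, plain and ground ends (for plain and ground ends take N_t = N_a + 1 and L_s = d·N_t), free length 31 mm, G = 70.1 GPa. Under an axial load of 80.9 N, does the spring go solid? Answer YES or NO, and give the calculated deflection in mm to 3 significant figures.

NO, δ = 5.76 mm

k = Gd⁴/(8D³N_a) = (70.1×10³)(2.5⁴)/(8·14.5³·8) = 14.034 N/mm
N_t = 9; L_s = 2.5·9 = 22.5 mm; δ_solid = L₀ − L_s = 31 − 22.5 = 8.5 mm
δ = F/k = 80.9/14.034 = 5.7644 mm
δ < δ_solid → spring does not go solid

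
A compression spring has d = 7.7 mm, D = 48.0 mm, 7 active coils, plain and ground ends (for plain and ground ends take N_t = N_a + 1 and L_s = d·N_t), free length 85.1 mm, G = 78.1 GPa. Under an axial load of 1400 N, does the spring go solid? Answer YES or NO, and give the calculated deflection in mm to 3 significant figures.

k = Gd⁴/(8D³N_a) = (78.1×10³)(7.7⁴)/(8·48.0³·7) = 44.33 N/mm
N_t = 8; L_s = 7.7·8 = 61.6 mm; δ_solid = L₀ − L_s = 85.1 − 61.6 = 23.5 mm
δ = F/k = 1400/44.33 = 31.581 mm
δ ≥ δ_solid → spring goes solid

YES, δ = 31.6 mm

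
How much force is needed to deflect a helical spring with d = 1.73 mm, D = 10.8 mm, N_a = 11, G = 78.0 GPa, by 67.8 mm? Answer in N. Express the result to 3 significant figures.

427 N

k = Gd⁴/(8D³N_a) = (78.0×10³)(1.73⁴)/(8·10.8³·11) = 6.3027 N/mm
F = k·δ = 6.3027 × 67.8 = 427.32 N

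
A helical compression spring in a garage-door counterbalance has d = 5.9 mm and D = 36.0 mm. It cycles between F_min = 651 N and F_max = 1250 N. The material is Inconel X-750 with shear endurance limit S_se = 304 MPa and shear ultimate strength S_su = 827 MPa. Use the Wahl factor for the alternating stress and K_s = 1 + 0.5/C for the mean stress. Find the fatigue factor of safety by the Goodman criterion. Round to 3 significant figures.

C = D/d = 36.0/5.9 = 6.1017; K_W = (4C−1)/(4C−4)+0.615/C = 1.2478; K_s = 1+0.5/C = 1.0819
F_a = (F_max−F_min)/2 = 299.5 N; F_m = (F_max+F_min)/2 = 950.5 N
τ_a = K_W·8F_aD/(πd³) = 1.2478 × 133.69 = 166.81 MPa
τ_m = K_s·8F_mD/(πd³) = 1.0819 × 424.27 = 459.03 MPa
Goodman: 1/n_f = τ_a/S_se + τ_m/S_su = 166.81/304 + 459.03/827 = 0.54873 + 0.55506 = 1.1038
n_f = 1/1.1038 = 0.906

0.906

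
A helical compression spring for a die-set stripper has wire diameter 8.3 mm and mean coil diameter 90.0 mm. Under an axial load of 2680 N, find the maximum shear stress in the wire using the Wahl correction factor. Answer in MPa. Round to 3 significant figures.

1220 MPa

Spring index C = D/d = 90.0/8.3 = 10.8434
K_W = (4C−1)/(4C−4) + 0.615/C = 42.373/39.373 + 0.0567 = 1.1329
τ₀ = 8FD/(πd³) = 8·2680·90.0/(π·8.3³) = 1.9296e+06/1796.3 = 1074.2 MPa
τ_max = K·τ₀ = 1.1329 × 1074.2 = 1217 MPa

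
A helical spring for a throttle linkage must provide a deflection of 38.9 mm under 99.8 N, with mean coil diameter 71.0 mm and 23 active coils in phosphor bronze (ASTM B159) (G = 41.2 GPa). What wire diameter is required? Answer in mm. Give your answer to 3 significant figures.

Required rate k = F/δ = 99.8/38.9 = 2.5656 N/mm
d = (8D³N_a·k / G)^(1/4) = (8·71.0³·23·2.5656 / (41.2×10³))^0.25
  = (4100.9)^0.25 = 8.0024 mm

8.00 mm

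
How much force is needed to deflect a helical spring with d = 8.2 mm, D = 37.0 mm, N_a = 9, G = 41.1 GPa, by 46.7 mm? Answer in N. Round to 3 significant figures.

k = Gd⁴/(8D³N_a) = (41.1×10³)(8.2⁴)/(8·37.0³·9) = 50.952 N/mm
F = k·δ = 50.952 × 46.7 = 2379.4 N

2380 N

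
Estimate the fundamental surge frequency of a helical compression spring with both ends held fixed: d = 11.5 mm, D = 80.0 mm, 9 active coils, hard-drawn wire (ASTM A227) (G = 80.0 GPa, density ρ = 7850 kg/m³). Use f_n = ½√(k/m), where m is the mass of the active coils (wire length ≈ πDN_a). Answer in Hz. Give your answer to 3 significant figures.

k = Gd⁴/(8D³N_a) = (80.0×10³)(11.5⁴)/(8·80.0³·9) = 37.956 N/mm = 37956 N/m
Wire length L = πDN_a = π·80.0·9 = 2261.9 mm
m = ρ·(πd²/4)·L = 7850 × 103.87×10⁻⁶ m² × 2.2619 m = 1.8443 kg
f_n = ½√(k/m) = 0.5·√(37956/1.8443) = 0.5·√(20580) = 71.728 Hz

71.7 Hz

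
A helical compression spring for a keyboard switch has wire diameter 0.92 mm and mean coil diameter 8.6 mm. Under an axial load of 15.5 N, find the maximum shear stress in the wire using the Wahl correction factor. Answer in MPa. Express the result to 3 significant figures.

504 MPa

Spring index C = D/d = 8.6/0.92 = 9.3478
K_W = (4C−1)/(4C−4) + 0.615/C = 36.391/33.391 + 0.0658 = 1.1556
τ₀ = 8FD/(πd³) = 8·15.5·8.6/(π·0.92³) = 1066.4/2.4463 = 435.92 MPa
τ_max = K·τ₀ = 1.1556 × 435.92 = 503.76 MPa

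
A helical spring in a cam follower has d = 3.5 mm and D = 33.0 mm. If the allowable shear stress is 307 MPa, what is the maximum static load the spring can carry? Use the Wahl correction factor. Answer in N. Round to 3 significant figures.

C = D/d = 33.0/3.5 = 9.4286
K_W = (4C−1)/(4C−4) + 0.615/C = 36.714/33.714 + 0.0652 = 1.1542
τ_max = K·8FD/(πd³) → F_max = τ_allow·πd³/(8DK)
F_max = 307·π·3.5³/(8·33.0·1.1542) = 41352/304.71 = 135.71 N

136 N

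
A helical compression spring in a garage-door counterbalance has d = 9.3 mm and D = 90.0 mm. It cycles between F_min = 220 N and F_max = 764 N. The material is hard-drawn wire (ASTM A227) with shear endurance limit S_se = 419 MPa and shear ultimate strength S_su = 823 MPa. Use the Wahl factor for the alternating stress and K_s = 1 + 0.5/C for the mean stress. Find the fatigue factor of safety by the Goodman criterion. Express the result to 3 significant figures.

2.55

C = D/d = 90.0/9.3 = 9.6774; K_W = (4C−1)/(4C−4)+0.615/C = 1.1500; K_s = 1+0.5/C = 1.0517
F_a = (F_max−F_min)/2 = 272 N; F_m = (F_max+F_min)/2 = 492 N
τ_a = K_W·8F_aD/(πd³) = 1.1500 × 77.5 = 89.124 MPa
τ_m = K_s·8F_mD/(πd³) = 1.0517 × 140.18 = 147.43 MPa
Goodman: 1/n_f = τ_a/S_se + τ_m/S_su = 89.124/419 + 147.43/823 = 0.21271 + 0.17913 = 0.39184
n_f = 1/0.39184 = 2.552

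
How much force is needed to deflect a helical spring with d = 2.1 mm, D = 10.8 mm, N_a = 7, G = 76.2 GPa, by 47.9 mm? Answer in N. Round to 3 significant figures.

k = Gd⁴/(8D³N_a) = (76.2×10³)(2.1⁴)/(8·10.8³·7) = 21.007 N/mm
F = k·δ = 21.007 × 47.9 = 1006.3 N

1010 N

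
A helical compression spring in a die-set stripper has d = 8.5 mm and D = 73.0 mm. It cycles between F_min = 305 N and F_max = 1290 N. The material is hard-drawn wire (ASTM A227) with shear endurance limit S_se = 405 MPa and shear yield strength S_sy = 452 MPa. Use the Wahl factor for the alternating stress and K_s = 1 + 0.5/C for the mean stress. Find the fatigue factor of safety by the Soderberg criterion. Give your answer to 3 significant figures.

C = D/d = 73.0/8.5 = 8.5882; K_W = (4C−1)/(4C−4)+0.615/C = 1.1704; K_s = 1+0.5/C = 1.0582
F_a = (F_max−F_min)/2 = 492.5 N; F_m = (F_max+F_min)/2 = 797.5 N
τ_a = K_W·8F_aD/(πd³) = 1.1704 × 149.08 = 174.49 MPa
τ_m = K_s·8F_mD/(πd³) = 1.0582 × 241.4 = 255.45 MPa
Soderberg: 1/n_f = τ_a/S_se + τ_m/S_sy = 174.49/405 + 255.45/452 = 0.43083 + 0.56516 = 0.996
n_f = 1/0.996 = 1.004

1.00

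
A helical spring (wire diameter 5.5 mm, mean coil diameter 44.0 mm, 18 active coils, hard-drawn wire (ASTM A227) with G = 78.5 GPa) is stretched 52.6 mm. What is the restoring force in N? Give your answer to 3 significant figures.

308 N

k = Gd⁴/(8D³N_a) = (78.5×10³)(5.5⁴)/(8·44.0³·18) = 5.856 N/mm
F = k·δ = 5.856 × 52.6 = 308.02 N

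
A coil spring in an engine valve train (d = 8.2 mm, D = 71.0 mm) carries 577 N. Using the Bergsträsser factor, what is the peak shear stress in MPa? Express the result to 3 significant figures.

Spring index C = D/d = 71.0/8.2 = 8.6585
K_B = (4C+2)/(4C−3) = 36.634/31.634 = 1.1581
τ₀ = 8FD/(πd³) = 8·577·71.0/(π·8.2³) = 327736/1732.2 = 189.21 MPa
τ_max = K·τ₀ = 1.1581 × 189.21 = 219.11 MPa

219 MPa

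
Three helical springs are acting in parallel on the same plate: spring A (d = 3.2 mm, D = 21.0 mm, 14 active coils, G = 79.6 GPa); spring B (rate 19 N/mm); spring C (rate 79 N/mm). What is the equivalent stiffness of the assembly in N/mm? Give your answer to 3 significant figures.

k_A = Gd⁴/(8D³N_a) = (79.6×10³)(3.2⁴)/(8·21.0³·14) = 8.0471 N/mm
Parallel: k_eq = 8.0471 + 19 + 79 = 106.05 N/mm

106 N/mm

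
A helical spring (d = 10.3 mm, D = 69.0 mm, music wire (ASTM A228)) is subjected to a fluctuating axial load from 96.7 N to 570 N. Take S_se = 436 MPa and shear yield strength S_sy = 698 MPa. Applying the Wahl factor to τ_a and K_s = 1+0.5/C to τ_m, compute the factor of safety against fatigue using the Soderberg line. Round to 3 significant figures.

5.28

C = D/d = 69.0/10.3 = 6.6990; K_W = (4C−1)/(4C−4)+0.615/C = 1.2234; K_s = 1+0.5/C = 1.0746
F_a = (F_max−F_min)/2 = 236.65 N; F_m = (F_max+F_min)/2 = 333.35 N
τ_a = K_W·8F_aD/(πd³) = 1.2234 × 38.053 = 46.554 MPa
τ_m = K_s·8F_mD/(πd³) = 1.0746 × 53.602 = 57.602 MPa
Soderberg: 1/n_f = τ_a/S_se + τ_m/S_sy = 46.554/436 + 57.602/698 = 0.10677 + 0.08252 = 0.1893
n_f = 1/0.1893 = 5.283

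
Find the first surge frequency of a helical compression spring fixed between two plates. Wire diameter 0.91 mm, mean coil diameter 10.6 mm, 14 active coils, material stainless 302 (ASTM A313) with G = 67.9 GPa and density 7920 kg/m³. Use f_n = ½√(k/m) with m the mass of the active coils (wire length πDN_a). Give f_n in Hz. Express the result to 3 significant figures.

k = Gd⁴/(8D³N_a) = (67.9×10³)(0.91⁴)/(8·10.6³·14) = 0.34906 N/mm = 349.06 N/m
Wire length L = πDN_a = π·10.6·14 = 466.21 mm
m = ρ·(πd²/4)·L = 7920 × 0.65039×10⁻⁶ m² × 0.46621 m = 0.0024015 kg
f_n = ½√(k/m) = 0.5·√(349.06/0.0024015) = 0.5·√(1.4535e+05) = 190.62 Hz

191 Hz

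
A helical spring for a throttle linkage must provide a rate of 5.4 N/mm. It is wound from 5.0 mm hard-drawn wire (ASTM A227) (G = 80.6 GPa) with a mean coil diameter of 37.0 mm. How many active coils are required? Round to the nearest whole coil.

23

N_a = Gd⁴/(8D³k) = (80.6×10³ × 5.0⁴)/(8 × 37.0³ × 5.4)
    = 5.0375e+07 / 2.18821e+06 = 23.02 → 23 coils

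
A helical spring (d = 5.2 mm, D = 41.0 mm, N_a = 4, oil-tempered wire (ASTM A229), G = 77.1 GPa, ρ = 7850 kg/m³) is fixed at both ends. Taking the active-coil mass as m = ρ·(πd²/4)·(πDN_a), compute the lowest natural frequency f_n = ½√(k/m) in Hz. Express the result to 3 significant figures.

273 Hz

k = Gd⁴/(8D³N_a) = (77.1×10³)(5.2⁴)/(8·41.0³·4) = 25.56 N/mm = 25560 N/m
Wire length L = πDN_a = π·41.0·4 = 515.22 mm
m = ρ·(πd²/4)·L = 7850 × 21.237×10⁻⁶ m² × 0.51522 m = 0.085893 kg
f_n = ½√(k/m) = 0.5·√(25560/0.085893) = 0.5·√(2.9758e+05) = 272.76 Hz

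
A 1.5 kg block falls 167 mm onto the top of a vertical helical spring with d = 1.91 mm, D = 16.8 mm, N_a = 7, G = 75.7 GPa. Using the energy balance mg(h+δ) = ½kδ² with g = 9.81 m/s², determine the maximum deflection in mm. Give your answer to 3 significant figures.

k = Gd⁴/(8D³N_a) = (75.7×10³)(1.91⁴)/(8·16.8³·7) = 3.7941 N/mm
W = mg = 1.5 × 9.81 = 14.715 N
½kδ² − Wδ − Wh = 0 → δ = (W + √(W² + 2kWh))/k
δ = (14.715 + √(216.53 + 18647.5))/3.7941 = (14.715 + 137.35)/3.7941 = 40.078 mm

40.1 mm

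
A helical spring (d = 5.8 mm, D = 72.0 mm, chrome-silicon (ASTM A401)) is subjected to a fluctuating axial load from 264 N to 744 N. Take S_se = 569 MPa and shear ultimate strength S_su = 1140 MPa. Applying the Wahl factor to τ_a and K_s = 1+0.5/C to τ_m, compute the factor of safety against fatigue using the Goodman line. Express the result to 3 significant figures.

C = D/d = 72.0/5.8 = 12.4138; K_W = (4C−1)/(4C−4)+0.615/C = 1.1153; K_s = 1+0.5/C = 1.0403
F_a = (F_max−F_min)/2 = 240 N; F_m = (F_max+F_min)/2 = 504 N
τ_a = K_W·8F_aD/(πd³) = 1.1153 × 225.53 = 251.52 MPa
τ_m = K_s·8F_mD/(πd³) = 1.0403 × 473.61 = 492.68 MPa
Goodman: 1/n_f = τ_a/S_se + τ_m/S_su = 251.52/569 + 492.68/1140 = 0.44204 + 0.43218 = 0.87422
n_f = 1/0.87422 = 1.144

1.14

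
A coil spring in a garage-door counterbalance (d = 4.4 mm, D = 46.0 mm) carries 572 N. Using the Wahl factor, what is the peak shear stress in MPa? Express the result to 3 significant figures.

Spring index C = D/d = 46.0/4.4 = 10.4545
K_W = (4C−1)/(4C−4) + 0.615/C = 40.818/37.818 + 0.0588 = 1.1382
τ₀ = 8FD/(πd³) = 8·572·46.0/(π·4.4³) = 210496/267.61 = 786.57 MPa
τ_max = K·τ₀ = 1.1382 × 786.57 = 895.23 MPa

895 MPa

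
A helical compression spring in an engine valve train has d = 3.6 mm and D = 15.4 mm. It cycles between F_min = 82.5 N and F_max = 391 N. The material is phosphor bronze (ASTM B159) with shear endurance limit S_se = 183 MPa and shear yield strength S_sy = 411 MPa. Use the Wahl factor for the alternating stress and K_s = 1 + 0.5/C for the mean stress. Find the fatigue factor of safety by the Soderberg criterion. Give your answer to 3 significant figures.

C = D/d = 15.4/3.6 = 4.2778; K_W = (4C−1)/(4C−4)+0.615/C = 1.3726; K_s = 1+0.5/C = 1.1169
F_a = (F_max−F_min)/2 = 154.25 N; F_m = (F_max+F_min)/2 = 236.75 N
τ_a = K_W·8F_aD/(πd³) = 1.3726 × 129.65 = 177.96 MPa
τ_m = K_s·8F_mD/(πd³) = 1.1169 × 199 = 222.25 MPa
Soderberg: 1/n_f = τ_a/S_se + τ_m/S_sy = 177.96/183 + 222.25/411 = 0.97244 + 0.54077 = 1.5132
n_f = 1/1.5132 = 0.6608

0.661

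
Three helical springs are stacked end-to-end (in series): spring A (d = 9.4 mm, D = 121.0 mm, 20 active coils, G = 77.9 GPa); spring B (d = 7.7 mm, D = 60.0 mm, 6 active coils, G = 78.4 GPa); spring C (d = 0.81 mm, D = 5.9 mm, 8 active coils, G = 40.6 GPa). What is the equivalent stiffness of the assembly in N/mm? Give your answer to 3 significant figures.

k_A = Gd⁴/(8D³N_a) = (77.9×10³)(9.4⁴)/(8·121.0³·20) = 2.1457 N/mm
k_B = Gd⁴/(8D³N_a) = (78.4×10³)(7.7⁴)/(8·60.0³·6) = 26.582 N/mm
k_C = Gd⁴/(8D³N_a) = (40.6×10³)(0.81⁴)/(8·5.9³·8) = 1.3296 N/mm
Series: 1/k_eq = 1/2.1457 + 1/26.582 + 1/1.3296 = 1.2558; k_eq = 0.79633 N/mm

0.796 N/mm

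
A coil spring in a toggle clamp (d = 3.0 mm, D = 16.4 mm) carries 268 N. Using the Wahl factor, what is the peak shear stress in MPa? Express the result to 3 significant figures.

Spring index C = D/d = 16.4/3.0 = 5.4667
K_W = (4C−1)/(4C−4) + 0.615/C = 20.867/17.867 + 0.1125 = 1.2804
τ₀ = 8FD/(πd³) = 8·268·16.4/(π·3.0³) = 35161.6/84.823 = 414.53 MPa
τ_max = K·τ₀ = 1.2804 × 414.53 = 530.77 MPa

531 MPa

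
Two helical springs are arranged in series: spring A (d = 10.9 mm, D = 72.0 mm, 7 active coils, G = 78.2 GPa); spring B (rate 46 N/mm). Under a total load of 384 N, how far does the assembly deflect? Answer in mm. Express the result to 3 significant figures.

15.6 mm

k_A = Gd⁴/(8D³N_a) = (78.2×10³)(10.9⁴)/(8·72.0³·7) = 52.811 N/mm
Series: 1/k_eq = 1/52.811 + 1/46 = 0.040674; k_eq = 24.585 N/mm
δ = F/k_eq = 384/24.585 = 15.619 mm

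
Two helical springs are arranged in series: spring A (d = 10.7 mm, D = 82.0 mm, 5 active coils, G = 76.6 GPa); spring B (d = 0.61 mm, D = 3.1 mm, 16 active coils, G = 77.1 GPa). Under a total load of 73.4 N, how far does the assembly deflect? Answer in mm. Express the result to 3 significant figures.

27.8 mm

k_A = Gd⁴/(8D³N_a) = (76.6×10³)(10.7⁴)/(8·82.0³·5) = 45.526 N/mm
k_B = Gd⁴/(8D³N_a) = (77.1×10³)(0.61⁴)/(8·3.1³·16) = 2.7995 N/mm
Series: 1/k_eq = 1/45.526 + 1/2.7995 = 0.37917; k_eq = 2.6373 N/mm
δ = F/k_eq = 73.4/2.6373 = 27.831 mm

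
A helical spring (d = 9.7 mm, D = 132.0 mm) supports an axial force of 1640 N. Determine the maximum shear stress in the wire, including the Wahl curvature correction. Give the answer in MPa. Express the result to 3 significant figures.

Spring index C = D/d = 132.0/9.7 = 13.6082
K_W = (4C−1)/(4C−4) + 0.615/C = 53.433/50.433 + 0.0452 = 1.1047
τ₀ = 8FD/(πd³) = 8·1640·132.0/(π·9.7³) = 1.73184e+06/2867.2 = 604.01 MPa
τ_max = K·τ₀ = 1.1047 × 604.01 = 667.23 MPa

667 MPa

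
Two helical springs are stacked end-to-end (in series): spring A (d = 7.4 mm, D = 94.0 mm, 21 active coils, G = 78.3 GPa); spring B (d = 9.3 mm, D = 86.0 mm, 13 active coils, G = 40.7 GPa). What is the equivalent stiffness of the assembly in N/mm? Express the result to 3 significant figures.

k_A = Gd⁴/(8D³N_a) = (78.3×10³)(7.4⁴)/(8·94.0³·21) = 1.6827 N/mm
k_B = Gd⁴/(8D³N_a) = (40.7×10³)(9.3⁴)/(8·86.0³·13) = 4.6025 N/mm
Series: 1/k_eq = 1/1.6827 + 1/4.6025 = 0.81157; k_eq = 1.2322 N/mm

1.23 N/mm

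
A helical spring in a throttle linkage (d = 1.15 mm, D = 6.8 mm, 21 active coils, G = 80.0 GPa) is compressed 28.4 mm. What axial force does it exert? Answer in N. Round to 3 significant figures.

k = Gd⁴/(8D³N_a) = (80.0×10³)(1.15⁴)/(8·6.8³·21) = 2.6488 N/mm
F = k·δ = 2.6488 × 28.4 = 75.225 N

75.2 N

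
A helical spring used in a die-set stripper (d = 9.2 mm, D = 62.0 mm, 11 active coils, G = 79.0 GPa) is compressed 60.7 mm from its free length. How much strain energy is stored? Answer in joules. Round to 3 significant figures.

k = Gd⁴/(8D³N_a) = (79.0×10³)(9.2⁴)/(8·62.0³·11) = 26.985 N/mm
U = ½kδ² = 0.5 × 26.985 × 60.7² = 49713 N·mm = 49.713 J

49.7 J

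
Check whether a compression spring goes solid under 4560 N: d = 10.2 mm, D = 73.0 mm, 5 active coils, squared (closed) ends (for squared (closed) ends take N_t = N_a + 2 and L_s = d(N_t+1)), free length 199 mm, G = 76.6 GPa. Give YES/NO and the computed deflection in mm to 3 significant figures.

k = Gd⁴/(8D³N_a) = (76.6×10³)(10.2⁴)/(8·73.0³·5) = 53.284 N/mm
N_t = 7; L_s = 10.2·8 = 81.6 mm; δ_solid = L₀ − L_s = 199 − 81.6 = 117.4 mm
δ = F/k = 4560/53.284 = 85.578 mm
δ < δ_solid → spring does not go solid

NO, δ = 85.6 mm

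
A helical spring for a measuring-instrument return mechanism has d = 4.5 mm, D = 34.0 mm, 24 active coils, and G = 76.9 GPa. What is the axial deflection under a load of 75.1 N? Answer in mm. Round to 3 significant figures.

18.0 mm

k = Gd⁴/(8D³N_a) = (76.9×10³)(4.5⁴)/(8·34.0³·24) = 4.1787 N/mm
δ = F/k = 75.1 / 4.1787 = 17.972 mm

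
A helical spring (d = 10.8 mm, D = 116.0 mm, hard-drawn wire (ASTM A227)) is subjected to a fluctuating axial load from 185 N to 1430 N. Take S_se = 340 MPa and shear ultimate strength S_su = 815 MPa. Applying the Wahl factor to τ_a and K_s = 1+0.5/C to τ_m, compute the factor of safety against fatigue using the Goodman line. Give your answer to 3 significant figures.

1.37

C = D/d = 116.0/10.8 = 10.7407; K_W = (4C−1)/(4C−4)+0.615/C = 1.1343; K_s = 1+0.5/C = 1.0466
F_a = (F_max−F_min)/2 = 622.5 N; F_m = (F_max+F_min)/2 = 807.5 N
τ_a = K_W·8F_aD/(πd³) = 1.1343 × 145.97 = 165.57 MPa
τ_m = K_s·8F_mD/(πd³) = 1.0466 × 189.35 = 198.17 MPa
Goodman: 1/n_f = τ_a/S_se + τ_m/S_su = 165.57/340 + 198.17/815 = 0.48697 + 0.24315 = 0.73011
n_f = 1/0.73011 = 1.37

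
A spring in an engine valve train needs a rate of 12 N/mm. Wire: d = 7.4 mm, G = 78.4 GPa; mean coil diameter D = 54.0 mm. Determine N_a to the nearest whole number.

16

N_a = Gd⁴/(8D³k) = (78.4×10³ × 7.4⁴)/(8 × 54.0³ × 12)
    = 2.35095e+08 / 1.51165e+07 = 15.55 → 16 coils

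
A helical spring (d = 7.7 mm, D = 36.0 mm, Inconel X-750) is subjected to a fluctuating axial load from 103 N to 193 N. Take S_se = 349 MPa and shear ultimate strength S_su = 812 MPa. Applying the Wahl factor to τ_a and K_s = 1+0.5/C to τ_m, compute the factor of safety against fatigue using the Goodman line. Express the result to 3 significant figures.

C = D/d = 36.0/7.7 = 4.6753; K_W = (4C−1)/(4C−4)+0.615/C = 1.3356; K_s = 1+0.5/C = 1.1069
F_a = (F_max−F_min)/2 = 45 N; F_m = (F_max+F_min)/2 = 148 N
τ_a = K_W·8F_aD/(πd³) = 1.3356 × 9.0361 = 12.069 MPa
τ_m = K_s·8F_mD/(πd³) = 1.1069 × 29.719 = 32.897 MPa
Goodman: 1/n_f = τ_a/S_se + τ_m/S_su = 12.069/349 + 32.897/812 = 0.03458 + 0.04051 = 0.075095
n_f = 1/0.075095 = 13.32

13.3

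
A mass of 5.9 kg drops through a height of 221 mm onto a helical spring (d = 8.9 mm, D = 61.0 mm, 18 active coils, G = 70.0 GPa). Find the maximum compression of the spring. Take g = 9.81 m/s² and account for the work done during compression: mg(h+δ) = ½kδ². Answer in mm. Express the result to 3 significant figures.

48.2 mm

k = Gd⁴/(8D³N_a) = (70.0×10³)(8.9⁴)/(8·61.0³·18) = 13.437 N/mm
W = mg = 5.9 × 9.81 = 57.879 N
½kδ² − Wδ − Wh = 0 → δ = (W + √(W² + 2kWh))/k
δ = (57.879 + √(3350 + 343755))/13.437 = (57.879 + 589.16)/13.437 = 48.153 mm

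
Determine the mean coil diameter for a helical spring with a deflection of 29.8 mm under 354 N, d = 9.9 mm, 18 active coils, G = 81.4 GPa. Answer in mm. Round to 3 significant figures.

77.0 mm

Required rate k = F/δ = 354/29.8 = 11.879 N/mm
D = (Gd⁴/(8N_a·k))^(1/3) = (81.4×10³·9.9⁴/(8·18·11.879))^(1/3)
  = (457105)^(1/3) = 77.0321 mm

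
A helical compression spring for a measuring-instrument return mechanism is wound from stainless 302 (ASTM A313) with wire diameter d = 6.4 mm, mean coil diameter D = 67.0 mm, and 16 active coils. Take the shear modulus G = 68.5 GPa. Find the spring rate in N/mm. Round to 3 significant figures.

k = Gd⁴/(8D³N_a) = (68.5×10³ × 6.4⁴) / (8 × 67.0³ × 16)
  = 1.14924e+08 / 3.84977e+07 = 2.9852 N/mm

2.99 N/mm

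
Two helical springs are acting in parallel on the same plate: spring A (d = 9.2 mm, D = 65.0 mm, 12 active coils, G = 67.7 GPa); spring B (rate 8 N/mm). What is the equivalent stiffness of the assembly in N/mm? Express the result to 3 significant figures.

26.4 N/mm

k_A = Gd⁴/(8D³N_a) = (67.7×10³)(9.2⁴)/(8·65.0³·12) = 18.396 N/mm
Parallel: k_eq = 18.396 + 8 = 26.396 N/mm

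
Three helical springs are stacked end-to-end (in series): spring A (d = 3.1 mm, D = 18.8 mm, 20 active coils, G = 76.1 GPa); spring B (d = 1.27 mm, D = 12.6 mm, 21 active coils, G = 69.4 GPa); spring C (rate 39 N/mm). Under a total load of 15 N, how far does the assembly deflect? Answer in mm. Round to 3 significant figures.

k_A = Gd⁴/(8D³N_a) = (76.1×10³)(3.1⁴)/(8·18.8³·20) = 6.6106 N/mm
k_B = Gd⁴/(8D³N_a) = (69.4×10³)(1.27⁴)/(8·12.6³·21) = 0.53722 N/mm
Series: 1/k_eq = 1/6.6106 + 1/0.53722 + 1/39 = 2.0383; k_eq = 0.49059 N/mm
δ = F/k_eq = 15/0.49059 = 30.575 mm

30.6 mm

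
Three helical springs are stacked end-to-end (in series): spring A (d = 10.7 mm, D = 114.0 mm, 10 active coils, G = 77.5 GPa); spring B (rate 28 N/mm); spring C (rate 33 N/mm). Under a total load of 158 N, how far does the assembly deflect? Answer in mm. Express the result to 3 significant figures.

28.9 mm

k_A = Gd⁴/(8D³N_a) = (77.5×10³)(10.7⁴)/(8·114.0³·10) = 8.571 N/mm
Series: 1/k_eq = 1/8.571 + 1/28 + 1/33 = 0.18269; k_eq = 5.4738 N/mm
δ = F/k_eq = 158/5.4738 = 28.865 mm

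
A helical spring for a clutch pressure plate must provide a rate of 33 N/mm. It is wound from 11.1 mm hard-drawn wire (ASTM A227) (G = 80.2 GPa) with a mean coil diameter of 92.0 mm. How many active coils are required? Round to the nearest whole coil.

N_a = Gd⁴/(8D³k) = (80.2×10³ × 11.1⁴)/(8 × 92.0³ × 33)
    = 1.21749e+09 / 2.05574e+08 = 5.922 → 6 coils

6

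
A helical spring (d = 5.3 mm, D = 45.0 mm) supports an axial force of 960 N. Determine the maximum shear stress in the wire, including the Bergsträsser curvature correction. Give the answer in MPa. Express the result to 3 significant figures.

Spring index C = D/d = 45.0/5.3 = 8.4906
K_B = (4C+2)/(4C−3) = 35.962/30.962 = 1.1615
τ₀ = 8FD/(πd³) = 8·960·45.0/(π·5.3³) = 345600/467.71 = 738.92 MPa
τ_max = K·τ₀ = 1.1615 × 738.92 = 858.24 MPa

858 MPa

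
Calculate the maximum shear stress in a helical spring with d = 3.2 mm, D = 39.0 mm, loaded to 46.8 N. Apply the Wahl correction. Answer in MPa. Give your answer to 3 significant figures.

Spring index C = D/d = 39.0/3.2 = 12.1875
K_W = (4C−1)/(4C−4) + 0.615/C = 47.750/44.750 + 0.0505 = 1.1175
τ₀ = 8FD/(πd³) = 8·46.8·39.0/(π·3.2³) = 14601.6/102.94 = 141.84 MPa
τ_max = K·τ₀ = 1.1175 × 141.84 = 158.51 MPa

159 MPa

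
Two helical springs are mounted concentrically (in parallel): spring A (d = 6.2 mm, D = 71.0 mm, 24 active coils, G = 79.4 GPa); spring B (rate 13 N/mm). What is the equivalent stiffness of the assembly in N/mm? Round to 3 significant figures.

k_A = Gd⁴/(8D³N_a) = (79.4×10³)(6.2⁴)/(8·71.0³·24) = 1.7073 N/mm
Parallel: k_eq = 1.7073 + 13 = 14.707 N/mm

14.7 N/mm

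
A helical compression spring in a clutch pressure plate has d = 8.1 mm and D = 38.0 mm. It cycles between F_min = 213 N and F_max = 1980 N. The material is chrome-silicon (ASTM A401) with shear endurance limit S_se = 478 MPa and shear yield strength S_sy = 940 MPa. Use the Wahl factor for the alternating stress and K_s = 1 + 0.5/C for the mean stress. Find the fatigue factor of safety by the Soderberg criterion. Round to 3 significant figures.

1.46

C = D/d = 38.0/8.1 = 4.6914; K_W = (4C−1)/(4C−4)+0.615/C = 1.3343; K_s = 1+0.5/C = 1.1066
F_a = (F_max−F_min)/2 = 883.5 N; F_m = (F_max+F_min)/2 = 1096.5 N
τ_a = K_W·8F_aD/(πd³) = 1.3343 × 160.87 = 214.64 MPa
τ_m = K_s·8F_mD/(πd³) = 1.1066 × 199.65 = 220.93 MPa
Soderberg: 1/n_f = τ_a/S_se + τ_m/S_sy = 214.64/478 + 220.93/940 = 0.44905 + 0.23503 = 0.68408
n_f = 1/0.68408 = 1.462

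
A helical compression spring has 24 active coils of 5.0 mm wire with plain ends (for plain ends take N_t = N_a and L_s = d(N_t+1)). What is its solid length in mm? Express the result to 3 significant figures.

125 mm

plain ends: N_t = N_a = 24
L_s = d·(N_t+1) = 5.0 × 25 = 125 mm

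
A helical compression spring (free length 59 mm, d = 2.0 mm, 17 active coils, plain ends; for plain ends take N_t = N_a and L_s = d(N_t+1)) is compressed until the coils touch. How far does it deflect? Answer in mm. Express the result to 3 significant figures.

23.0 mm

N_t = 17; L_s = 2.0·18 = 36 mm
δ_solid = L₀ − L_s = 59 − 36 = 23 mm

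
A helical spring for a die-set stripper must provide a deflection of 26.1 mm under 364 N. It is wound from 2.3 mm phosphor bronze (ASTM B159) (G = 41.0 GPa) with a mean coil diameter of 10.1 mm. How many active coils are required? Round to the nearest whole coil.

10

Required rate k = F/δ = 364/26.1 = 13.946 N/mm
N_a = Gd⁴/(8D³k) = (41.0×10³ × 2.3⁴)/(8 × 10.1³ × 13.946)
    = 1.14735e+06 / 114952 = 9.981 → 10 coils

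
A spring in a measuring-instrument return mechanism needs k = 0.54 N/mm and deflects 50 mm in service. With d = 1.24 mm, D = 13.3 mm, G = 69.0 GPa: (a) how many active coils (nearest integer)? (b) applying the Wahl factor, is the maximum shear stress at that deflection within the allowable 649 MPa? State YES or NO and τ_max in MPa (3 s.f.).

N_a = Gd⁴/(8D³k) = (69.0×10³)(1.24⁴)/(8·13.3³·0.54) = 16.05 → N_a = 16
Actual rate k = Gd⁴/(8D³·16) = 0.54172 N/mm
Working load F = kδ = 0.54172·50 = 27.086 N
C = 13.3/1.24 = 10.7258; K_W = (4C−1)/(4C−4)+0.615/C = 1.1345
τ_max = K_W·8FD/(πd³) = 1.1345·481.14 = 545.83 MPa
τ_max ≤ 649 MPa → acceptable

(a) 16 coils; (b) YES, τ_max = 546 MPa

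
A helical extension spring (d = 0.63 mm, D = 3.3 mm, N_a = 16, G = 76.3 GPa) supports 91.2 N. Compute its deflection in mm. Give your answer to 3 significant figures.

k = Gd⁴/(8D³N_a) = (76.3×10³)(0.63⁴)/(8·3.3³·16) = 2.613 N/mm
δ = F/k = 91.2 / 2.613 = 34.903 mm

34.9 mm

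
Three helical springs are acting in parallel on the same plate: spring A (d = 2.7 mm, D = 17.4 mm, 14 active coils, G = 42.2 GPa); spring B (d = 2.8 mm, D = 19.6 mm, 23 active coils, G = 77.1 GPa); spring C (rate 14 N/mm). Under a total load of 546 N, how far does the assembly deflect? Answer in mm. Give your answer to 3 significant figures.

k_A = Gd⁴/(8D³N_a) = (42.2×10³)(2.7⁴)/(8·17.4³·14) = 3.801 N/mm
k_B = Gd⁴/(8D³N_a) = (77.1×10³)(2.8⁴)/(8·19.6³·23) = 3.4206 N/mm
Parallel: k_eq = 3.801 + 3.4206 + 14 = 21.222 N/mm
δ = F/k_eq = 546/21.222 = 25.728 mm

25.7 mm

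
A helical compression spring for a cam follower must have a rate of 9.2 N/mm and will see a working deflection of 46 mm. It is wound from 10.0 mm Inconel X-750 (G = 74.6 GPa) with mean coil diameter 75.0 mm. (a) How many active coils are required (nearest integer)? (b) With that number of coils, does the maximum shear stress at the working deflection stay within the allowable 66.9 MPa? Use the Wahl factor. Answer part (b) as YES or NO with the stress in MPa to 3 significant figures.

N_a = Gd⁴/(8D³k) = (74.6×10³)(10.0⁴)/(8·75.0³·9.2) = 24.03 → N_a = 24
Actual rate k = Gd⁴/(8D³·24) = 9.2099 N/mm
Working load F = kδ = 9.2099·46 = 423.65 N
C = 75.0/10.0 = 7.5000; K_W = (4C−1)/(4C−4)+0.615/C = 1.1974
τ_max = K_W·8FD/(πd³) = 1.1974·80.912 = 96.883 MPa
τ_max > 66.9 MPa → exceeds allowable

(a) 24 coils; (b) NO, τ_max = 96.9 MPa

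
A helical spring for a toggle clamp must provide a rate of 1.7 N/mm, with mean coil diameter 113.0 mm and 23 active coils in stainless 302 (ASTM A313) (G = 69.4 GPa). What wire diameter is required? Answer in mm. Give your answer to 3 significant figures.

8.98 mm

d = (8D³N_a·k / G)^(1/4) = (8·113.0³·23·1.7 / (69.4×10³))^0.25
  = (6503.4)^0.25 = 8.9802 mm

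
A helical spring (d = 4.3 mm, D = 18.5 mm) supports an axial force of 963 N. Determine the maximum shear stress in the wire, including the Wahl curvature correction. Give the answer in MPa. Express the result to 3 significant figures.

782 MPa

Spring index C = D/d = 18.5/4.3 = 4.3023
K_W = (4C−1)/(4C−4) + 0.615/C = 16.209/13.209 + 0.1429 = 1.3701
τ₀ = 8FD/(πd³) = 8·963·18.5/(π·4.3³) = 142524/249.78 = 570.6 MPa
τ_max = K·τ₀ = 1.3701 × 570.6 = 781.76 MPa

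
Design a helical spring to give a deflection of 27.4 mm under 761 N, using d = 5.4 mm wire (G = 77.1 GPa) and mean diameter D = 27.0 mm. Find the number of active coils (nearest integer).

Required rate k = F/δ = 761/27.4 = 27.774 N/mm
N_a = Gd⁴/(8D³k) = (77.1×10³ × 5.4⁴)/(8 × 27.0³ × 27.774)
    = 6.55586e+07 / 4.37336e+06 = 14.99 → 15 coils

15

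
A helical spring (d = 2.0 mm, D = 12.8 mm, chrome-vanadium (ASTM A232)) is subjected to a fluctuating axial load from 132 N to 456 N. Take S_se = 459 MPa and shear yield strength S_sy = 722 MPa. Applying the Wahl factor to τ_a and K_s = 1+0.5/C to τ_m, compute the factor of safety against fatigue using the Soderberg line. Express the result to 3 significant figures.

C = D/d = 12.8/2.0 = 6.4000; K_W = (4C−1)/(4C−4)+0.615/C = 1.2350; K_s = 1+0.5/C = 1.0781
F_a = (F_max−F_min)/2 = 162 N; F_m = (F_max+F_min)/2 = 294 N
τ_a = K_W·8F_aD/(πd³) = 1.2350 × 660.05 = 815.15 MPa
τ_m = K_s·8F_mD/(πd³) = 1.0781 × 1197.9 = 1291.4 MPa
Soderberg: 1/n_f = τ_a/S_se + τ_m/S_sy = 815.15/459 + 1291.4/722 = 1.77592 + 1.78871 = 3.5646
n_f = 1/3.5646 = 0.2805

0.281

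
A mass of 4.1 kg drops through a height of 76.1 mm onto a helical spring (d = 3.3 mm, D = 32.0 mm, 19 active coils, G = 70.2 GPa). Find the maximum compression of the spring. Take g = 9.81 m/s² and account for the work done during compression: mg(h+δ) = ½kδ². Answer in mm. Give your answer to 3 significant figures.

89.2 mm

k = Gd⁴/(8D³N_a) = (70.2×10³)(3.3⁴)/(8·32.0³·19) = 1.6715 N/mm
W = mg = 4.1 × 9.81 = 40.221 N
½kδ² − Wδ − Wh = 0 → δ = (W + √(W² + 2kWh))/k
δ = (40.221 + √(1617.7 + 10232.1))/1.6715 = (40.221 + 108.86)/1.6715 = 89.19 mm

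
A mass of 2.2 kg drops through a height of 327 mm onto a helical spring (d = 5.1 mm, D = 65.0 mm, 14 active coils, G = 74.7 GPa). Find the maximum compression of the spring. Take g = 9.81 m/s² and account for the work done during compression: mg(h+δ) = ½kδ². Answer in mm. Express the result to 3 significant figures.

k = Gd⁴/(8D³N_a) = (74.7×10³)(5.1⁴)/(8·65.0³·14) = 1.643 N/mm
W = mg = 2.2 × 9.81 = 21.582 N
½kδ² − Wδ − Wh = 0 → δ = (W + √(W² + 2kWh))/k
δ = (21.582 + √(465.78 + 23190.6))/1.643 = (21.582 + 153.81)/1.643 = 106.75 mm

107 mm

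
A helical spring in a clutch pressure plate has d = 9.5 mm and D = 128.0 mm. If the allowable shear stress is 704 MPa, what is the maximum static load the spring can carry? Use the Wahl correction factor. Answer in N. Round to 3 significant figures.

C = D/d = 128.0/9.5 = 13.4737
K_W = (4C−1)/(4C−4) + 0.615/C = 52.895/49.895 + 0.0456 = 1.1058
τ_max = K·8FD/(πd³) → F_max = τ_allow·πd³/(8DK)
F_max = 704·π·9.5³/(8·128.0·1.1058) = 1.8962e+06/1132.3 = 1674.7 N

1670 N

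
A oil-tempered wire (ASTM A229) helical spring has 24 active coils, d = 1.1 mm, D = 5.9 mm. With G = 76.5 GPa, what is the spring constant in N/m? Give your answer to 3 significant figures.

k = Gd⁴/(8D³N_a) = (76.5×10³ × 1.1⁴) / (8 × 5.9³ × 24)
  = 112004 / 39432.8 = 2.8404 N/mm = 2840.4 N/m

2840 N/m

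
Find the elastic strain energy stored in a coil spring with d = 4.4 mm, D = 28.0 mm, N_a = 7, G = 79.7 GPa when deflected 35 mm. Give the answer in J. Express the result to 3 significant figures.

14.9 J

k = Gd⁴/(8D³N_a) = (79.7×10³)(4.4⁴)/(8·28.0³·7) = 24.3 N/mm
U = ½kδ² = 0.5 × 24.3 × 35² = 14884 N·mm = 14.884 J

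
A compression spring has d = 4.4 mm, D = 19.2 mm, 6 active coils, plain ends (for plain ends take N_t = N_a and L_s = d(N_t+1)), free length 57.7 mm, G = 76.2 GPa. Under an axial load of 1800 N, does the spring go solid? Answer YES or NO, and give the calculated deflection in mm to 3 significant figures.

k = Gd⁴/(8D³N_a) = (76.2×10³)(4.4⁴)/(8·19.2³·6) = 84.066 N/mm
N_t = 6; L_s = 4.4·7 = 30.8 mm; δ_solid = L₀ − L_s = 57.7 − 30.8 = 26.9 mm
δ = F/k = 1800/84.066 = 21.412 mm
δ < δ_solid → spring does not go solid

NO, δ = 21.4 mm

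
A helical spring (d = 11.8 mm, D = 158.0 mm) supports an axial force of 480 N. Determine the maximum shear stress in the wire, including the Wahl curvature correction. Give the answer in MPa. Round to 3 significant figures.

130 MPa

Spring index C = D/d = 158.0/11.8 = 13.3898
K_W = (4C−1)/(4C−4) + 0.615/C = 52.559/49.559 + 0.0459 = 1.1065
τ₀ = 8FD/(πd³) = 8·480·158.0/(π·11.8³) = 606720/5161.7 = 117.54 MPa
τ_max = K·τ₀ = 1.1065 × 117.54 = 130.06 MPa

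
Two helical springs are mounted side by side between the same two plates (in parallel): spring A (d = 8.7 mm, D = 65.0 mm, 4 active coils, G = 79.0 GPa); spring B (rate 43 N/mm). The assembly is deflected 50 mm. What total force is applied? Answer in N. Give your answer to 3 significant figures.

4730 N

k_A = Gd⁴/(8D³N_a) = (79.0×10³)(8.7⁴)/(8·65.0³·4) = 51.501 N/mm
Parallel: k_eq = 51.501 + 43 = 94.501 N/mm
F = k_eq·δ = 94.501·50 = 4725 N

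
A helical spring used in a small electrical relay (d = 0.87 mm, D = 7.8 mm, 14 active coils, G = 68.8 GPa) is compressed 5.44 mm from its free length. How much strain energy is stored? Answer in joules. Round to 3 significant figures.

k = Gd⁴/(8D³N_a) = (68.8×10³)(0.87⁴)/(8·7.8³·14) = 0.74159 N/mm
U = ½kδ² = 0.5 × 0.74159 × 5.44² = 10.973 N·mm = 0.010973 J

0.0110 J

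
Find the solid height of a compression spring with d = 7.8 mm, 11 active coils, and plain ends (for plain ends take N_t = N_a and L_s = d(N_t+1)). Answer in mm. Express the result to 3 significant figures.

plain ends: N_t = N_a = 11
L_s = d·(N_t+1) = 7.8 × 12 = 93.6 mm

93.6 mm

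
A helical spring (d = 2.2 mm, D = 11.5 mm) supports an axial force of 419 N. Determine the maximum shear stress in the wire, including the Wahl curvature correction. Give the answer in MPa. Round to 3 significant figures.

Spring index C = D/d = 11.5/2.2 = 5.2273
K_W = (4C−1)/(4C−4) + 0.615/C = 19.909/16.909 + 0.1177 = 1.2951
τ₀ = 8FD/(πd³) = 8·419·11.5/(π·2.2³) = 38548/33.452 = 1152.3 MPa
τ_max = K·τ₀ = 1.2951 × 1152.3 = 1492.4 MPa

1490 MPa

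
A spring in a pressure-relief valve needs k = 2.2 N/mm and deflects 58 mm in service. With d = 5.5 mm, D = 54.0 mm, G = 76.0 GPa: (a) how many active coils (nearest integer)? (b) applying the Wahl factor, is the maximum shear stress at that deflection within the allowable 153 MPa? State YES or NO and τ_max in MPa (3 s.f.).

N_a = Gd⁴/(8D³k) = (76.0×10³)(5.5⁴)/(8·54.0³·2.2) = 25.09 → N_a = 25
Actual rate k = Gd⁴/(8D³·25) = 2.2083 N/mm
Working load F = kδ = 2.2083·58 = 128.08 N
C = 54.0/5.5 = 9.8182; K_W = (4C−1)/(4C−4)+0.615/C = 1.1477
τ_max = K_W·8FD/(πd³) = 1.1477·105.86 = 121.49 MPa
τ_max ≤ 153 MPa → acceptable

(a) 25 coils; (b) YES, τ_max = 121 MPa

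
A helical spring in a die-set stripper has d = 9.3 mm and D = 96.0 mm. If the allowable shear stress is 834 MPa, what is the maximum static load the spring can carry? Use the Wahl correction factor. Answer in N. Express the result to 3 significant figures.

C = D/d = 96.0/9.3 = 10.3226
K_W = (4C−1)/(4C−4) + 0.615/C = 40.290/37.290 + 0.0596 = 1.1400
τ_max = K·8FD/(πd³) → F_max = τ_allow·πd³/(8DK)
F_max = 834·π·9.3³/(8·96.0·1.1400) = 2.1075e+06/875.54 = 2407.1 N

2410 N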